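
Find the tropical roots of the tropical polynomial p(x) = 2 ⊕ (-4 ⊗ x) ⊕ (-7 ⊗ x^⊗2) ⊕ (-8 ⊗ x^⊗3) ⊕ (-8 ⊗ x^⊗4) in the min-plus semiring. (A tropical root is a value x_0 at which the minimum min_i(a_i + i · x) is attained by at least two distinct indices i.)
Roots: {0, 1, 3, 6}

Each tropical root is a break point of the lower envelope of the lines y = a_i + i · x (there are 5 lines, with slopes 0, 1, ..., 4). Only the lines that attain the minimum somewhere contribute to roots; other lines are dominated. Here the surviving (envelope) indices are i = 4, i = 3, i = 2, i = 1, i = 0.
Intersections between consecutive envelope lines give the roots: for adjacent envelope indices i < j the intersection is x = (a_i − a_j) / (j − i). Reading off the sorted break points: {0, 1, 3, 6}.
Verification: at each break x_0, at least two indices attain the minimum of min_i(a_i + i · x_0).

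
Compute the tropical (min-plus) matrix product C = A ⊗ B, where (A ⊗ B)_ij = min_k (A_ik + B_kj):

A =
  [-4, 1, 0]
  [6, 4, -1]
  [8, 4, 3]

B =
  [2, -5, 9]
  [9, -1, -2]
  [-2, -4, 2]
A ⊗ B =
  [-2, -9, -1]
  [-3, -5, 1]
  [1, -1, 2]

Apply the min-plus product entry-by-entry:
  C[0][0] = min over k of (A[0][0] + B[0][0] = -4 + 2 = -2, A[0][1] + B[1][0] = 1 + 9 = 10, A[0][2] + B[2][0] = 0 + -2 = -2) = -2 (attained at k = 0)
  C[0][1] = min over k of (A[0][0] + B[0][1] = -4 + -5 = -9, A[0][1] + B[1][1] = 1 + -1 = 0, A[0][2] + B[2][1] = 0 + -4 = -4) = -9 (attained at k = 0)
  C[0][2] = min over k of (A[0][0] + B[0][2] = -4 + 9 = 5, A[0][1] + B[1][2] = 1 + -2 = -1, A[0][2] + B[2][2] = 0 + 2 = 2) = -1 (attained at k = 1)
  C[1][0] = min over k of (A[1][0] + B[0][0] = 6 + 2 = 8, A[1][1] + B[1][0] = 4 + 9 = 13, A[1][2] + B[2][0] = -1 + -2 = -3) = -3 (attained at k = 2)
  C[1][1] = min over k of (A[1][0] + B[0][1] = 6 + -5 = 1, A[1][1] + B[1][1] = 4 + -1 = 3, A[1][2] + B[2][1] = -1 + -4 = -5) = -5 (attained at k = 2)
  C[1][2] = min over k of (A[1][0] + B[0][2] = 6 + 9 = 15, A[1][1] + B[1][2] = 4 + -2 = 2, A[1][2] + B[2][2] = -1 + 2 = 1) = 1 (attained at k = 2)
  C[2][0] = min over k of (A[2][0] + B[0][0] = 8 + 2 = 10, A[2][1] + B[1][0] = 4 + 9 = 13, A[2][2] + B[2][0] = 3 + -2 = 1) = 1 (attained at k = 2)
  C[2][1] = min over k of (A[2][0] + B[0][1] = 8 + -5 = 3, A[2][1] + B[1][1] = 4 + -1 = 3, A[2][2] + B[2][1] = 3 + -4 = -1) = -1 (attained at k = 2)
  C[2][2] = min over k of (A[2][0] + B[0][2] = 8 + 9 = 17, A[2][1] + B[1][2] = 4 + -2 = 2, A[2][2] + B[2][2] = 3 + 2 = 5) = 2 (attained at k = 1)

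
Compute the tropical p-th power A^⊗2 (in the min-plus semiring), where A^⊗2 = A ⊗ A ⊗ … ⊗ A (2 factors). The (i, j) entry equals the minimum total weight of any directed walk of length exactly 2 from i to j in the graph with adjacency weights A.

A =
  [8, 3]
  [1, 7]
A^⊗2 =
  [4, 10]
  [8, 4]

Each entry (A^⊗2)_ij equals the minimum over all length-2 walks i = v_0 → v_1 → … → v_2 = j of Σ_t A[v_t][v_{t+1}]. For example, for (i, j) = (0, 1) we minimise over 2 possible intermediate vertex sequences; the minimum is 10, attained along the walk 0 → 1 → 1.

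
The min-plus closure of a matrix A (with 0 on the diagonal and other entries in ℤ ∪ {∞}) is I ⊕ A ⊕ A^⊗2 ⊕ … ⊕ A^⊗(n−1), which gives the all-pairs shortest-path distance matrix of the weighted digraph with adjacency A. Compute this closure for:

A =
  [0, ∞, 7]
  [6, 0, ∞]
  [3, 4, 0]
Closure =
  [0, 11, 7]
  [6, 0, 13]
  [3, 4, 0]

This is the Floyd-Warshall all-pairs shortest-path computation. For each intermediate vertex k = 0, 1, …, 2, update dist[i][j] ← min(dist[i][j], dist[i][k] + dist[k][j]). The final matrix gives, for each (i, j), the minimum total weight of any directed path from i to j (possibly empty when i = j).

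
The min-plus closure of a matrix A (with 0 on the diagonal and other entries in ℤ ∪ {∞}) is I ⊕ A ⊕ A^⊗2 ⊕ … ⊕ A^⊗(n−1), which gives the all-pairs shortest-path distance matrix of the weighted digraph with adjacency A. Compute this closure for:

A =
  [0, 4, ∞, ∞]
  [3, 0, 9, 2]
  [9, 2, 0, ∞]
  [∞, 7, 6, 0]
Closure =
  [0, 4, 12, 6]
  [3, 0, 8, 2]
  [5, 2, 0, 4]
  [10, 7, 6, 0]

This is the Floyd-Warshall all-pairs shortest-path computation. For each intermediate vertex k = 0, 1, …, 3, update dist[i][j] ← min(dist[i][j], dist[i][k] + dist[k][j]). The final matrix gives, for each (i, j), the minimum total weight of any directed path from i to j (possibly empty when i = j).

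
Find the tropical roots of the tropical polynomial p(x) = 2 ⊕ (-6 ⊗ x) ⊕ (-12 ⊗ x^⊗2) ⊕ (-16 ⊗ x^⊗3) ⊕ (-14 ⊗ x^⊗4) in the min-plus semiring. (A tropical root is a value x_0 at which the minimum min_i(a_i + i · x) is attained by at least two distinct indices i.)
Roots: {-2, 4, 6, 8}

Each tropical root is a break point of the lower envelope of the lines y = a_i + i · x (there are 5 lines, with slopes 0, 1, ..., 4). Only the lines that attain the minimum somewhere contribute to roots; other lines are dominated. Here the surviving (envelope) indices are i = 4, i = 3, i = 2, i = 1, i = 0.
Intersections between consecutive envelope lines give the roots: for adjacent envelope indices i < j the intersection is x = (a_i − a_j) / (j − i). Reading off the sorted break points: {-2, 4, 6, 8}.
Verification: at each break x_0, at least two indices attain the minimum of min_i(a_i + i · x_0).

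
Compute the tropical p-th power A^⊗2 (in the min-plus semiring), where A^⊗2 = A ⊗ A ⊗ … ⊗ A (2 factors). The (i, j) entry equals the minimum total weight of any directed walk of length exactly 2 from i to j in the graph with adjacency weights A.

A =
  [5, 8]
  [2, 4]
A^⊗2 =
  [10, 12]
  [6, 8]

Each entry (A^⊗2)_ij equals the minimum over all length-2 walks i = v_0 → v_1 → … → v_2 = j of Σ_t A[v_t][v_{t+1}]. For example, for (i, j) = (0, 1) we minimise over 2 possible intermediate vertex sequences; the minimum is 12, attained along the walk 0 → 1 → 1.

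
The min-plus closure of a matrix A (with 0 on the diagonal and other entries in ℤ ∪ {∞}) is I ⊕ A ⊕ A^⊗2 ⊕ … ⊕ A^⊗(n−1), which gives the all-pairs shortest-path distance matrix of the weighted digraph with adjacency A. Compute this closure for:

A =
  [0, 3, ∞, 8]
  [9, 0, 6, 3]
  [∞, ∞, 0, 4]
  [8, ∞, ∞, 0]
Closure =
  [0, 3, 9, 6]
  [9, 0, 6, 3]
  [12, 15, 0, 4]
  [8, 11, 17, 0]

This is the Floyd-Warshall all-pairs shortest-path computation. For each intermediate vertex k = 0, 1, …, 3, update dist[i][j] ← min(dist[i][j], dist[i][k] + dist[k][j]). The final matrix gives, for each (i, j), the minimum total weight of any directed path from i to j (possibly empty when i = j).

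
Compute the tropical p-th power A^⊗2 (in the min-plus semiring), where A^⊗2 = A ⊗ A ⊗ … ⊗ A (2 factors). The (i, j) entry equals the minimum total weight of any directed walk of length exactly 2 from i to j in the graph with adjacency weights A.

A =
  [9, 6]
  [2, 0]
A^⊗2 =
  [8, 6]
  [2, 0]

Each entry (A^⊗2)_ij equals the minimum over all length-2 walks i = v_0 → v_1 → … → v_2 = j of Σ_t A[v_t][v_{t+1}]. For example, for (i, j) = (0, 1) we minimise over 2 possible intermediate vertex sequences; the minimum is 6, attained along the walk 0 → 1 → 1.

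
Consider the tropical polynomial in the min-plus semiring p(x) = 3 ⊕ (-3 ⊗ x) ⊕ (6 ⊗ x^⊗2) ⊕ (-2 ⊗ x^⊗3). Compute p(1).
p(1) = -2

A tropical monomial a ⊗ x^⊗i evaluates to a + i · x. Evaluating each term at x = 1:
  Term 0 contributes 3 + 0 · 1 = 3
  Term 1 contributes -3 + 1 · 1 = -2
  Term 2 contributes 6 + 2 · 1 = 8
  Term 3 contributes -2 + 3 · 1 = 1
p(1) = ⊕ of these = min[3, -2, 8, 1] = -2.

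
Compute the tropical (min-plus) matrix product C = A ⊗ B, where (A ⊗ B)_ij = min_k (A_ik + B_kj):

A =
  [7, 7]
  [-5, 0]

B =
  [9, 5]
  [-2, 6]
A ⊗ B =
  [5, 12]
  [-2, 0]

Apply the min-plus product entry-by-entry:
  C[0][0] = min over k of (A[0][0] + B[0][0] = 7 + 9 = 16, A[0][1] + B[1][0] = 7 + -2 = 5) = 5 (attained at k = 1)
  C[0][1] = min over k of (A[0][0] + B[0][1] = 7 + 5 = 12, A[0][1] + B[1][1] = 7 + 6 = 13) = 12 (attained at k = 0)
  C[1][0] = min over k of (A[1][0] + B[0][0] = -5 + 9 = 4, A[1][1] + B[1][0] = 0 + -2 = -2) = -2 (attained at k = 1)
  C[1][1] = min over k of (A[1][0] + B[0][1] = -5 + 5 = 0, A[1][1] + B[1][1] = 0 + 6 = 6) = 0 (attained at k = 0)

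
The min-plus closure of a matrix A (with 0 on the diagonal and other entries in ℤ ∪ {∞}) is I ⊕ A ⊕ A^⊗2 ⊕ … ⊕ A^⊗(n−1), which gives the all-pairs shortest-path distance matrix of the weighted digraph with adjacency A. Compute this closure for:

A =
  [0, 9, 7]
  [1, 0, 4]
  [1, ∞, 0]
Closure =
  [0, 9, 7]
  [1, 0, 4]
  [1, 10, 0]

This is the Floyd-Warshall all-pairs shortest-path computation. For each intermediate vertex k = 0, 1, …, 2, update dist[i][j] ← min(dist[i][j], dist[i][k] + dist[k][j]). The final matrix gives, for each (i, j), the minimum total weight of any directed path from i to j (possibly empty when i = j).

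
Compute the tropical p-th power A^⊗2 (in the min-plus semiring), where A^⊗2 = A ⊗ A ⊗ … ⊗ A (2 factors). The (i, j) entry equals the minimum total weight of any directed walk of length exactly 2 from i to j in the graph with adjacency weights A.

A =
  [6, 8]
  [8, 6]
A^⊗2 =
  [12, 14]
  [14, 12]

Each entry (A^⊗2)_ij equals the minimum over all length-2 walks i = v_0 → v_1 → … → v_2 = j of Σ_t A[v_t][v_{t+1}]. For example, for (i, j) = (0, 1) we minimise over 2 possible intermediate vertex sequences; the minimum is 14, attained along the walk 0 → 0 → 1.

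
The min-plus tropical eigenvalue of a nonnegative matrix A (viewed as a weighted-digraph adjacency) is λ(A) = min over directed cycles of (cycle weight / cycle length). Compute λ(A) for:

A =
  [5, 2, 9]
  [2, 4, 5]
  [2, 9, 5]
λ(A) = 2

Enumerate directed cycles and compute their means (weight / length). Sample:
  cycle 0 → 0: weight = 5, length = 1, mean = 5/1 ≈ 5.000
  cycle 1 → 1: weight = 4, length = 1, mean = 4/1 ≈ 4.000
  cycle 2 → 2: weight = 5, length = 1, mean = 5/1 ≈ 5.000
  cycle 0 → 1 → 0: weight = 4, length = 2, mean = 4/2 ≈ 2.000
  cycle 0 → 2 → 0: weight = 11, length = 2, mean = 11/2 ≈ 5.500
  cycle 1 → 0 → 1: weight = 4, length = 2, mean = 4/2 ≈ 2.000
Minimum mean = 2.000, attained e.g. along the cycle 0 → 1 → 0 with weight 4 and length 2. So λ(A) = 4/2 = 2.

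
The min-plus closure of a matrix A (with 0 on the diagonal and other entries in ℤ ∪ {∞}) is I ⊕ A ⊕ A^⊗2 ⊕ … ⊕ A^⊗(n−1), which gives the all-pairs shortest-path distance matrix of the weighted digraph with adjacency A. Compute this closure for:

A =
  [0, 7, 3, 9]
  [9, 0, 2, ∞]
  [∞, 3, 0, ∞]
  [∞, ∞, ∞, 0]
Closure =
  [0, 6, 3, 9]
  [9, 0, 2, 18]
  [12, 3, 0, 21]
  [∞, ∞, ∞, 0]

This is the Floyd-Warshall all-pairs shortest-path computation. For each intermediate vertex k = 0, 1, …, 3, update dist[i][j] ← min(dist[i][j], dist[i][k] + dist[k][j]). The final matrix gives, for each (i, j), the minimum total weight of any directed path from i to j (possibly empty when i = j).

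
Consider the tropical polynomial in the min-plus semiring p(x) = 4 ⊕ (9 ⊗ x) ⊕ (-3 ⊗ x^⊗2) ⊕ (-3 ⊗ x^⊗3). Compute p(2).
p(2) = 1

A tropical monomial a ⊗ x^⊗i evaluates to a + i · x. Evaluating each term at x = 2:
  Term 0 contributes 4 + 0 · 2 = 4
  Term 1 contributes 9 + 1 · 2 = 11
  Term 2 contributes -3 + 2 · 2 = 1
  Term 3 contributes -3 + 3 · 2 = 3
p(2) = ⊕ of these = min[4, 11, 1, 3] = 1.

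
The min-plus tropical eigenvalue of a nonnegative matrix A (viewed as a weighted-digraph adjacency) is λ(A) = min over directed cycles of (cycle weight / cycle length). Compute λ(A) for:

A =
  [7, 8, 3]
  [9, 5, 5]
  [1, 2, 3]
λ(A) = 2

Enumerate directed cycles and compute their means (weight / length). Sample:
  cycle 0 → 0: weight = 7, length = 1, mean = 7/1 ≈ 7.000
  cycle 1 → 1: weight = 5, length = 1, mean = 5/1 ≈ 5.000
  cycle 2 → 2: weight = 3, length = 1, mean = 3/1 ≈ 3.000
  cycle 0 → 1 → 0: weight = 17, length = 2, mean = 17/2 ≈ 8.500
  cycle 0 → 2 → 0: weight = 4, length = 2, mean = 4/2 ≈ 2.000
  cycle 1 → 0 → 1: weight = 17, length = 2, mean = 17/2 ≈ 8.500
Minimum mean = 2.000, attained e.g. along the cycle 0 → 2 → 0 with weight 4 and length 2. So λ(A) = 4/2 = 2.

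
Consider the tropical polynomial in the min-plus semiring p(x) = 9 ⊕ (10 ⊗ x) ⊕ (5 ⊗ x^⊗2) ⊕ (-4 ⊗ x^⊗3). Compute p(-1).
p(-1) = -7

A tropical monomial a ⊗ x^⊗i evaluates to a + i · x. Evaluating each term at x = -1:
  Term 0 contributes 9 + 0 · -1 = 9
  Term 1 contributes 10 + 1 · -1 = 9
  Term 2 contributes 5 + 2 · -1 = 3
  Term 3 contributes -4 + 3 · -1 = -7
p(-1) = ⊕ of these = min[9, 9, 3, -7] = -7.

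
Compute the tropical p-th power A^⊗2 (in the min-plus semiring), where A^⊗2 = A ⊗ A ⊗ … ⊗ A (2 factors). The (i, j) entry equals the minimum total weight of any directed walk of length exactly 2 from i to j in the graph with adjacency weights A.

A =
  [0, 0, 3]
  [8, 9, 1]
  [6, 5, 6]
A^⊗2 =
  [0, 0, 1]
  [7, 6, 7]
  [6, 6, 6]

Each entry (A^⊗2)_ij equals the minimum over all length-2 walks i = v_0 → v_1 → … → v_2 = j of Σ_t A[v_t][v_{t+1}]. For example, for (i, j) = (0, 2) we minimise over 3 possible intermediate vertex sequences; the minimum is 1, attained along the walk 0 → 1 → 2.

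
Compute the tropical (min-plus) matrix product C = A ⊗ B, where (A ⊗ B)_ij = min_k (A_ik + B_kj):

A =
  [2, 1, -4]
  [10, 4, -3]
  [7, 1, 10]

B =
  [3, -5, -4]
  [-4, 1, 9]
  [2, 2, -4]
A ⊗ B =
  [-3, -3, -8]
  [-1, -1, -7]
  [-3, 2, 3]

Apply the min-plus product entry-by-entry:
  C[0][0] = min over k of (A[0][0] + B[0][0] = 2 + 3 = 5, A[0][1] + B[1][0] = 1 + -4 = -3, A[0][2] + B[2][0] = -4 + 2 = -2) = -3 (attained at k = 1)
  C[0][1] = min over k of (A[0][0] + B[0][1] = 2 + -5 = -3, A[0][1] + B[1][1] = 1 + 1 = 2, A[0][2] + B[2][1] = -4 + 2 = -2) = -3 (attained at k = 0)
  C[0][2] = min over k of (A[0][0] + B[0][2] = 2 + -4 = -2, A[0][1] + B[1][2] = 1 + 9 = 10, A[0][2] + B[2][2] = -4 + -4 = -8) = -8 (attained at k = 2)
  C[1][0] = min over k of (A[1][0] + B[0][0] = 10 + 3 = 13, A[1][1] + B[1][0] = 4 + -4 = 0, A[1][2] + B[2][0] = -3 + 2 = -1) = -1 (attained at k = 2)
  C[1][1] = min over k of (A[1][0] + B[0][1] = 10 + -5 = 5, A[1][1] + B[1][1] = 4 + 1 = 5, A[1][2] + B[2][1] = -3 + 2 = -1) = -1 (attained at k = 2)
  C[1][2] = min over k of (A[1][0] + B[0][2] = 10 + -4 = 6, A[1][1] + B[1][2] = 4 + 9 = 13, A[1][2] + B[2][2] = -3 + -4 = -7) = -7 (attained at k = 2)
  C[2][0] = min over k of (A[2][0] + B[0][0] = 7 + 3 = 10, A[2][1] + B[1][0] = 1 + -4 = -3, A[2][2] + B[2][0] = 10 + 2 = 12) = -3 (attained at k = 1)
  C[2][1] = min over k of (A[2][0] + B[0][1] = 7 + -5 = 2, A[2][1] + B[1][1] = 1 + 1 = 2, A[2][2] + B[2][1] = 10 + 2 = 12) = 2 (attained at k = 0)
  C[2][2] = min over k of (A[2][0] + B[0][2] = 7 + -4 = 3, A[2][1] + B[1][2] = 1 + 9 = 10, A[2][2] + B[2][2] = 10 + -4 = 6) = 3 (attained at k = 0)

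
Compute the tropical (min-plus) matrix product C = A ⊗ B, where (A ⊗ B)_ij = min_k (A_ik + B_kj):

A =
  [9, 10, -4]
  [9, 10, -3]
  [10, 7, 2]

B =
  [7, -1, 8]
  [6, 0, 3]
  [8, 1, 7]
A ⊗ B =
  [4, -3, 3]
  [5, -2, 4]
  [10, 3, 9]

Apply the min-plus product entry-by-entry:
  C[0][0] = min over k of (A[0][0] + B[0][0] = 9 + 7 = 16, A[0][1] + B[1][0] = 10 + 6 = 16, A[0][2] + B[2][0] = -4 + 8 = 4) = 4 (attained at k = 2)
  C[0][1] = min over k of (A[0][0] + B[0][1] = 9 + -1 = 8, A[0][1] + B[1][1] = 10 + 0 = 10, A[0][2] + B[2][1] = -4 + 1 = -3) = -3 (attained at k = 2)
  C[0][2] = min over k of (A[0][0] + B[0][2] = 9 + 8 = 17, A[0][1] + B[1][2] = 10 + 3 = 13, A[0][2] + B[2][2] = -4 + 7 = 3) = 3 (attained at k = 2)
  C[1][0] = min over k of (A[1][0] + B[0][0] = 9 + 7 = 16, A[1][1] + B[1][0] = 10 + 6 = 16, A[1][2] + B[2][0] = -3 + 8 = 5) = 5 (attained at k = 2)
  C[1][1] = min over k of (A[1][0] + B[0][1] = 9 + -1 = 8, A[1][1] + B[1][1] = 10 + 0 = 10, A[1][2] + B[2][1] = -3 + 1 = -2) = -2 (attained at k = 2)
  C[1][2] = min over k of (A[1][0] + B[0][2] = 9 + 8 = 17, A[1][1] + B[1][2] = 10 + 3 = 13, A[1][2] + B[2][2] = -3 + 7 = 4) = 4 (attained at k = 2)
  C[2][0] = min over k of (A[2][0] + B[0][0] = 10 + 7 = 17, A[2][1] + B[1][0] = 7 + 6 = 13, A[2][2] + B[2][0] = 2 + 8 = 10) = 10 (attained at k = 2)
  C[2][1] = min over k of (A[2][0] + B[0][1] = 10 + -1 = 9, A[2][1] + B[1][1] = 7 + 0 = 7, A[2][2] + B[2][1] = 2 + 1 = 3) = 3 (attained at k = 2)
  C[2][2] = min over k of (A[2][0] + B[0][2] = 10 + 8 = 18, A[2][1] + B[1][2] = 7 + 3 = 10, A[2][2] + B[2][2] = 2 + 7 = 9) = 9 (attained at k = 2)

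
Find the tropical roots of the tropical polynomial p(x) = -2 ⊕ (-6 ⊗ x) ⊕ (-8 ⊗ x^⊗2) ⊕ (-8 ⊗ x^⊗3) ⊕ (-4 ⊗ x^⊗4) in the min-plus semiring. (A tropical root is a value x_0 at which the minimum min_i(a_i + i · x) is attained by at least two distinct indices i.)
Roots: {-4, 0, 2, 4}

Each tropical root is a break point of the lower envelope of the lines y = a_i + i · x (there are 5 lines, with slopes 0, 1, ..., 4). Only the lines that attain the minimum somewhere contribute to roots; other lines are dominated. Here the surviving (envelope) indices are i = 4, i = 3, i = 2, i = 1, i = 0.
Intersections between consecutive envelope lines give the roots: for adjacent envelope indices i < j the intersection is x = (a_i − a_j) / (j − i). Reading off the sorted break points: {-4, 0, 2, 4}.
Verification: at each break x_0, at least two indices attain the minimum of min_i(a_i + i · x_0).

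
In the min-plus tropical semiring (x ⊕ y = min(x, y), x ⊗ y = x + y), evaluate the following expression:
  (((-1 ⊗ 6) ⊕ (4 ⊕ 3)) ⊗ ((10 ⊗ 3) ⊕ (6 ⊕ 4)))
(((-1 ⊗ 6) ⊕ (4 ⊕ 3)) ⊗ ((10 ⊗ 3) ⊕ (6 ⊕ 4))) = 7

Expand innermost to outermost. Recall ⊕ takes the minimum of its arguments and ⊗ takes their sum. Working out the expression (((-1 ⊗ 6) ⊕ (4 ⊕ 3)) ⊗ ((10 ⊗ 3) ⊕ (6 ⊕ 4))) gives 7.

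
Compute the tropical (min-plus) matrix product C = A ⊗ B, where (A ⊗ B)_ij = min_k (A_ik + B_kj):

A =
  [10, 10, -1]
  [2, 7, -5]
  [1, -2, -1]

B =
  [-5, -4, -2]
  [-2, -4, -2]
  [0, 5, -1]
A ⊗ B =
  [-1, 4, -2]
  [-5, -2, -6]
  [-4, -6, -4]

Apply the min-plus product entry-by-entry:
  C[0][0] = min over k of (A[0][0] + B[0][0] = 10 + -5 = 5, A[0][1] + B[1][0] = 10 + -2 = 8, A[0][2] + B[2][0] = -1 + 0 = -1) = -1 (attained at k = 2)
  C[0][1] = min over k of (A[0][0] + B[0][1] = 10 + -4 = 6, A[0][1] + B[1][1] = 10 + -4 = 6, A[0][2] + B[2][1] = -1 + 5 = 4) = 4 (attained at k = 2)
  C[0][2] = min over k of (A[0][0] + B[0][2] = 10 + -2 = 8, A[0][1] + B[1][2] = 10 + -2 = 8, A[0][2] + B[2][2] = -1 + -1 = -2) = -2 (attained at k = 2)
  C[1][0] = min over k of (A[1][0] + B[0][0] = 2 + -5 = -3, A[1][1] + B[1][0] = 7 + -2 = 5, A[1][2] + B[2][0] = -5 + 0 = -5) = -5 (attained at k = 2)
  C[1][1] = min over k of (A[1][0] + B[0][1] = 2 + -4 = -2, A[1][1] + B[1][1] = 7 + -4 = 3, A[1][2] + B[2][1] = -5 + 5 = 0) = -2 (attained at k = 0)
  C[1][2] = min over k of (A[1][0] + B[0][2] = 2 + -2 = 0, A[1][1] + B[1][2] = 7 + -2 = 5, A[1][2] + B[2][2] = -5 + -1 = -6) = -6 (attained at k = 2)
  C[2][0] = min over k of (A[2][0] + B[0][0] = 1 + -5 = -4, A[2][1] + B[1][0] = -2 + -2 = -4, A[2][2] + B[2][0] = -1 + 0 = -1) = -4 (attained at k = 0)
  C[2][1] = min over k of (A[2][0] + B[0][1] = 1 + -4 = -3, A[2][1] + B[1][1] = -2 + -4 = -6, A[2][2] + B[2][1] = -1 + 5 = 4) = -6 (attained at k = 1)
  C[2][2] = min over k of (A[2][0] + B[0][2] = 1 + -2 = -1, A[2][1] + B[1][2] = -2 + -2 = -4, A[2][2] + B[2][2] = -1 + -1 = -2) = -4 (attained at k = 1)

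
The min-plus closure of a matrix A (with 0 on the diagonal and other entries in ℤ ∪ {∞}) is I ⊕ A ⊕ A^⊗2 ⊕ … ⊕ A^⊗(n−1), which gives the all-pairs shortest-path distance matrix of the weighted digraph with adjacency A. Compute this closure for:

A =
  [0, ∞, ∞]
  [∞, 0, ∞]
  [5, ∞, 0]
Closure =
  [0, ∞, ∞]
  [∞, 0, ∞]
  [5, ∞, 0]

This is the Floyd-Warshall all-pairs shortest-path computation. For each intermediate vertex k = 0, 1, …, 2, update dist[i][j] ← min(dist[i][j], dist[i][k] + dist[k][j]). The final matrix gives, for each (i, j), the minimum total weight of any directed path from i to j (possibly empty when i = j).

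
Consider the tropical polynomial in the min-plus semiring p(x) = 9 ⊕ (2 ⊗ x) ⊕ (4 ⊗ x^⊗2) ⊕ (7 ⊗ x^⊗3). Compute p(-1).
p(-1) = 1

A tropical monomial a ⊗ x^⊗i evaluates to a + i · x. Evaluating each term at x = -1:
  Term 0 contributes 9 + 0 · -1 = 9
  Term 1 contributes 2 + 1 · -1 = 1
  Term 2 contributes 4 + 2 · -1 = 2
  Term 3 contributes 7 + 3 · -1 = 4
p(-1) = ⊕ of these = min[9, 1, 2, 4] = 1.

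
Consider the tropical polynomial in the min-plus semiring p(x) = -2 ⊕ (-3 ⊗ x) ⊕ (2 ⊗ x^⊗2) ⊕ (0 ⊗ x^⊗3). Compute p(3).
p(3) = -2

A tropical monomial a ⊗ x^⊗i evaluates to a + i · x. Evaluating each term at x = 3:
  Term 0 contributes -2 + 0 · 3 = -2
  Term 1 contributes -3 + 1 · 3 = 0
  Term 2 contributes 2 + 2 · 3 = 8
  Term 3 contributes 0 + 3 · 3 = 9
p(3) = ⊕ of these = min[-2, 0, 8, 9] = -2.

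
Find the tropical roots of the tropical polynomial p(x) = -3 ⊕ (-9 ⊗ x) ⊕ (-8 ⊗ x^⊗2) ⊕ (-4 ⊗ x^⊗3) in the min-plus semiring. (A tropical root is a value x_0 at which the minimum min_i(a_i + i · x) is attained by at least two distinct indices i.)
Roots: {-4, -1, 6}

Each tropical root is a break point of the lower envelope of the lines y = a_i + i · x (there are 4 lines, with slopes 0, 1, ..., 3). Only the lines that attain the minimum somewhere contribute to roots; other lines are dominated. Here the surviving (envelope) indices are i = 3, i = 2, i = 1, i = 0.
Intersections between consecutive envelope lines give the roots: for adjacent envelope indices i < j the intersection is x = (a_i − a_j) / (j − i). Reading off the sorted break points: {-4, -1, 6}.
Verification: at each break x_0, at least two indices attain the minimum of min_i(a_i + i · x_0).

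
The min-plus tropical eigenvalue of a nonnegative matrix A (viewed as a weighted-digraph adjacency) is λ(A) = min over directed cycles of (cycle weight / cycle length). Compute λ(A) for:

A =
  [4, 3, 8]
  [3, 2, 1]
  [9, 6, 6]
λ(A) = 2

Enumerate directed cycles and compute their means (weight / length). Sample:
  cycle 0 → 0: weight = 4, length = 1, mean = 4/1 ≈ 4.000
  cycle 1 → 1: weight = 2, length = 1, mean = 2/1 ≈ 2.000
  cycle 2 → 2: weight = 6, length = 1, mean = 6/1 ≈ 6.000
  cycle 0 → 1 → 0: weight = 6, length = 2, mean = 6/2 ≈ 3.000
  cycle 0 → 2 → 0: weight = 17, length = 2, mean = 17/2 ≈ 8.500
  cycle 1 → 0 → 1: weight = 6, length = 2, mean = 6/2 ≈ 3.000
Minimum mean = 2.000, attained e.g. along the cycle 1 → 1 with weight 2 and length 1. So λ(A) = 2/1 = 2.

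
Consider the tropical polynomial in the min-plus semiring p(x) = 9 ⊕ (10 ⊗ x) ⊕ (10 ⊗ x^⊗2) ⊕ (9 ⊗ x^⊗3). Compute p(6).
p(6) = 9

A tropical monomial a ⊗ x^⊗i evaluates to a + i · x. Evaluating each term at x = 6:
  Term 0 contributes 9 + 0 · 6 = 9
  Term 1 contributes 10 + 1 · 6 = 16
  Term 2 contributes 10 + 2 · 6 = 22
  Term 3 contributes 9 + 3 · 6 = 27
p(6) = ⊕ of these = min[9, 16, 22, 27] = 9.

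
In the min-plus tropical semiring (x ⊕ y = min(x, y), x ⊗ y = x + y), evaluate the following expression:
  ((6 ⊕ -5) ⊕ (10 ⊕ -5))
((6 ⊕ -5) ⊕ (10 ⊕ -5)) = -5

Expand innermost to outermost. Recall ⊕ takes the minimum of its arguments and ⊗ takes their sum. Working out the expression ((6 ⊕ -5) ⊕ (10 ⊕ -5)) gives -5.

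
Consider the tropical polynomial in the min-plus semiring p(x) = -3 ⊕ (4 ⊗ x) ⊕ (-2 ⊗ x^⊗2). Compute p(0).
p(0) = -3

A tropical monomial a ⊗ x^⊗i evaluates to a + i · x. Evaluating each term at x = 0:
  Term 0 contributes -3 + 0 · 0 = -3
  Term 1 contributes 4 + 1 · 0 = 4
  Term 2 contributes -2 + 2 · 0 = -2
p(0) = ⊕ of these = min[-3, 4, -2] = -3.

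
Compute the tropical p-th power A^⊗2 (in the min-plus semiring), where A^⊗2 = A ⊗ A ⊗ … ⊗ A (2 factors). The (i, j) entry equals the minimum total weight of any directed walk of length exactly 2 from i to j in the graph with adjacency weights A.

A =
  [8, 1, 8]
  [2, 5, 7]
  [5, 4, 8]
A^⊗2 =
  [3, 6, 8]
  [7, 3, 10]
  [6, 6, 11]

Each entry (A^⊗2)_ij equals the minimum over all length-2 walks i = v_0 → v_1 → … → v_2 = j of Σ_t A[v_t][v_{t+1}]. For example, for (i, j) = (0, 2) we minimise over 3 possible intermediate vertex sequences; the minimum is 8, attained along the walk 0 → 1 → 2.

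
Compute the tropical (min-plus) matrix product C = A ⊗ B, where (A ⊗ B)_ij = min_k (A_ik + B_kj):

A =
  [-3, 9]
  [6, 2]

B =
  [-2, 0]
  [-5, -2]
A ⊗ B =
  [-5, -3]
  [-3, 0]

Apply the min-plus product entry-by-entry:
  C[0][0] = min over k of (A[0][0] + B[0][0] = -3 + -2 = -5, A[0][1] + B[1][0] = 9 + -5 = 4) = -5 (attained at k = 0)
  C[0][1] = min over k of (A[0][0] + B[0][1] = -3 + 0 = -3, A[0][1] + B[1][1] = 9 + -2 = 7) = -3 (attained at k = 0)
  C[1][0] = min over k of (A[1][0] + B[0][0] = 6 + -2 = 4, A[1][1] + B[1][0] = 2 + -5 = -3) = -3 (attained at k = 1)
  C[1][1] = min over k of (A[1][0] + B[0][1] = 6 + 0 = 6, A[1][1] + B[1][1] = 2 + -2 = 0) = 0 (attained at k = 1)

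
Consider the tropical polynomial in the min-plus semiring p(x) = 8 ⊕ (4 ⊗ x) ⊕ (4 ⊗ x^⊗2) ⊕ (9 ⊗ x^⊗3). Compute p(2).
p(2) = 6

A tropical monomial a ⊗ x^⊗i evaluates to a + i · x. Evaluating each term at x = 2:
  Term 0 contributes 8 + 0 · 2 = 8
  Term 1 contributes 4 + 1 · 2 = 6
  Term 2 contributes 4 + 2 · 2 = 8
  Term 3 contributes 9 + 3 · 2 = 15
p(2) = ⊕ of these = min[8, 6, 8, 15] = 6.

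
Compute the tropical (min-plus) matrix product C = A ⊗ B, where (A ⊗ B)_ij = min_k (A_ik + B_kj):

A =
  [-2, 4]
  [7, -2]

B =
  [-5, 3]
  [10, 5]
A ⊗ B =
  [-7, 1]
  [2, 3]

Apply the min-plus product entry-by-entry:
  C[0][0] = min over k of (A[0][0] + B[0][0] = -2 + -5 = -7, A[0][1] + B[1][0] = 4 + 10 = 14) = -7 (attained at k = 0)
  C[0][1] = min over k of (A[0][0] + B[0][1] = -2 + 3 = 1, A[0][1] + B[1][1] = 4 + 5 = 9) = 1 (attained at k = 0)
  C[1][0] = min over k of (A[1][0] + B[0][0] = 7 + -5 = 2, A[1][1] + B[1][0] = -2 + 10 = 8) = 2 (attained at k = 0)
  C[1][1] = min over k of (A[1][0] + B[0][1] = 7 + 3 = 10, A[1][1] + B[1][1] = -2 + 5 = 3) = 3 (attained at k = 1)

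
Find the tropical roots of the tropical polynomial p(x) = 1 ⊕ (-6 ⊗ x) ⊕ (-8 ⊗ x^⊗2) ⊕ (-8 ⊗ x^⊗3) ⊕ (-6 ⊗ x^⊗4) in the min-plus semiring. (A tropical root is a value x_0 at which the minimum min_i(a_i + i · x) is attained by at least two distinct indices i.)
Roots: {-2, 0, 2, 7}

Each tropical root is a break point of the lower envelope of the lines y = a_i + i · x (there are 5 lines, with slopes 0, 1, ..., 4). Only the lines that attain the minimum somewhere contribute to roots; other lines are dominated. Here the surviving (envelope) indices are i = 4, i = 3, i = 2, i = 1, i = 0.
Intersections between consecutive envelope lines give the roots: for adjacent envelope indices i < j the intersection is x = (a_i − a_j) / (j − i). Reading off the sorted break points: {-2, 0, 2, 7}.
Verification: at each break x_0, at least two indices attain the minimum of min_i(a_i + i · x_0).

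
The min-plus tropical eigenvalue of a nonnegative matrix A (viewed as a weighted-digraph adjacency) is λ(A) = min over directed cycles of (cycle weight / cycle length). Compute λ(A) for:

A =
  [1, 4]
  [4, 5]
λ(A) = 1

Enumerate directed cycles and compute their means (weight / length). Sample:
  cycle 0 → 0: weight = 1, length = 1, mean = 1/1 ≈ 1.000
  cycle 1 → 1: weight = 5, length = 1, mean = 5/1 ≈ 5.000
  cycle 0 → 1 → 0: weight = 8, length = 2, mean = 8/2 ≈ 4.000
  cycle 1 → 0 → 1: weight = 8, length = 2, mean = 8/2 ≈ 4.000
Minimum mean = 1.000, attained e.g. along the cycle 0 → 0 with weight 1 and length 1. So λ(A) = 1/1 = 1.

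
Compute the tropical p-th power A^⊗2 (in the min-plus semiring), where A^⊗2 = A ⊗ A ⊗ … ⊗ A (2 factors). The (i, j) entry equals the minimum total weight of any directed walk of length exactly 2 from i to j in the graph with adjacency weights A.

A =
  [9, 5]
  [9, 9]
A^⊗2 =
  [14, 14]
  [18, 14]

Each entry (A^⊗2)_ij equals the minimum over all length-2 walks i = v_0 → v_1 → … → v_2 = j of Σ_t A[v_t][v_{t+1}]. For example, for (i, j) = (0, 1) we minimise over 2 possible intermediate vertex sequences; the minimum is 14, attained along the walk 0 → 0 → 1.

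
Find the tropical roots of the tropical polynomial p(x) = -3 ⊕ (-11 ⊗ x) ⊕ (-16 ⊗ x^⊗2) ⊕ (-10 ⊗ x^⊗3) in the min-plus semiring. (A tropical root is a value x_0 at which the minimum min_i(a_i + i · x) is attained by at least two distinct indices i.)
Roots: {-6, 5, 8}

Each tropical root is a break point of the lower envelope of the lines y = a_i + i · x (there are 4 lines, with slopes 0, 1, ..., 3). Only the lines that attain the minimum somewhere contribute to roots; other lines are dominated. Here the surviving (envelope) indices are i = 3, i = 2, i = 1, i = 0.
Intersections between consecutive envelope lines give the roots: for adjacent envelope indices i < j the intersection is x = (a_i − a_j) / (j − i). Reading off the sorted break points: {-6, 5, 8}.
Verification: at each break x_0, at least two indices attain the minimum of min_i(a_i + i · x_0).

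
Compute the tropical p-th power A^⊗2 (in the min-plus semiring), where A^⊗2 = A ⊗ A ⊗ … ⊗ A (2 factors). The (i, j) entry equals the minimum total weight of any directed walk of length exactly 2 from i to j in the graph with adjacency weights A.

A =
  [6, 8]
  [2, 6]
A^⊗2 =
  [10, 14]
  [8, 10]

Each entry (A^⊗2)_ij equals the minimum over all length-2 walks i = v_0 → v_1 → … → v_2 = j of Σ_t A[v_t][v_{t+1}]. For example, for (i, j) = (0, 1) we minimise over 2 possible intermediate vertex sequences; the minimum is 14, attained along the walk 0 → 0 → 1.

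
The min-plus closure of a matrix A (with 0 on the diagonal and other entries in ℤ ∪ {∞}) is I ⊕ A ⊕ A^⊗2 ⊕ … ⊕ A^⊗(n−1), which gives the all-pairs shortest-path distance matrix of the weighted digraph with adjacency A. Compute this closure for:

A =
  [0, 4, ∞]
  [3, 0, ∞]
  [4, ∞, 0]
Closure =
  [0, 4, ∞]
  [3, 0, ∞]
  [4, 8, 0]

This is the Floyd-Warshall all-pairs shortest-path computation. For each intermediate vertex k = 0, 1, …, 2, update dist[i][j] ← min(dist[i][j], dist[i][k] + dist[k][j]). The final matrix gives, for each (i, j), the minimum total weight of any directed path from i to j (possibly empty when i = j).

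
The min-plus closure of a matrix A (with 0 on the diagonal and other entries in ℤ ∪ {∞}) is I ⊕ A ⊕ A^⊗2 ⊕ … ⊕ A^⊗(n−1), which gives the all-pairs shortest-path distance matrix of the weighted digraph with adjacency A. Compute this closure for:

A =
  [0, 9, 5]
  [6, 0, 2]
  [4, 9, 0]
Closure =
  [0, 9, 5]
  [6, 0, 2]
  [4, 9, 0]

This is the Floyd-Warshall all-pairs shortest-path computation. For each intermediate vertex k = 0, 1, …, 2, update dist[i][j] ← min(dist[i][j], dist[i][k] + dist[k][j]). The final matrix gives, for each (i, j), the minimum total weight of any directed path from i to j (possibly empty when i = j).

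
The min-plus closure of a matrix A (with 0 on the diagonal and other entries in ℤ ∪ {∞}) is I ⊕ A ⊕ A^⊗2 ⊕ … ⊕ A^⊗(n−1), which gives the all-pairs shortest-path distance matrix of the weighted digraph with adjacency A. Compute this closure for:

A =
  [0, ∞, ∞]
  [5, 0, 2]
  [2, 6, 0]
Closure =
  [0, ∞, ∞]
  [4, 0, 2]
  [2, 6, 0]

This is the Floyd-Warshall all-pairs shortest-path computation. For each intermediate vertex k = 0, 1, …, 2, update dist[i][j] ← min(dist[i][j], dist[i][k] + dist[k][j]). The final matrix gives, for each (i, j), the minimum total weight of any directed path from i to j (possibly empty when i = j).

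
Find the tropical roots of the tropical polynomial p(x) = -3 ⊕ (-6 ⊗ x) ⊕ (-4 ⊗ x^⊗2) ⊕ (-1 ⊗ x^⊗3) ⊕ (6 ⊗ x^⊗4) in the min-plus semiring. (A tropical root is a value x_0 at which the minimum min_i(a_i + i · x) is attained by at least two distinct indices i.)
Roots: {-7, -3, -2, 3}

Each tropical root is a break point of the lower envelope of the lines y = a_i + i · x (there are 5 lines, with slopes 0, 1, ..., 4). Only the lines that attain the minimum somewhere contribute to roots; other lines are dominated. Here the surviving (envelope) indices are i = 4, i = 3, i = 2, i = 1, i = 0.
Intersections between consecutive envelope lines give the roots: for adjacent envelope indices i < j the intersection is x = (a_i − a_j) / (j − i). Reading off the sorted break points: {-7, -3, -2, 3}.
Verification: at each break x_0, at least two indices attain the minimum of min_i(a_i + i · x_0).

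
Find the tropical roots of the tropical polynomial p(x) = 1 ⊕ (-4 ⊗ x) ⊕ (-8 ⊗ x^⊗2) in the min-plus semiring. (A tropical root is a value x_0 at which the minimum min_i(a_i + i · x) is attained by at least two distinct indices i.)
Roots: {4, 5}

Each tropical root is a break point of the lower envelope of the lines y = a_i + i · x (there are 3 lines, with slopes 0, 1, ..., 2). Only the lines that attain the minimum somewhere contribute to roots; other lines are dominated. Here the surviving (envelope) indices are i = 2, i = 1, i = 0.
Intersections between consecutive envelope lines give the roots: for adjacent envelope indices i < j the intersection is x = (a_i − a_j) / (j − i). Reading off the sorted break points: {4, 5}.
Verification: at each break x_0, at least two indices attain the minimum of min_i(a_i + i · x_0).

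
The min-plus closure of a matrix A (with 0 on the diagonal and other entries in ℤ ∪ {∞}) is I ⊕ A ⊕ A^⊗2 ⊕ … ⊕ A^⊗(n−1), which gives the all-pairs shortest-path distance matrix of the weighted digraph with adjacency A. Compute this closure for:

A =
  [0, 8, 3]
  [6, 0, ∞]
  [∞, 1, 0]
Closure =
  [0, 4, 3]
  [6, 0, 9]
  [7, 1, 0]

This is the Floyd-Warshall all-pairs shortest-path computation. For each intermediate vertex k = 0, 1, …, 2, update dist[i][j] ← min(dist[i][j], dist[i][k] + dist[k][j]). The final matrix gives, for each (i, j), the minimum total weight of any directed path from i to j (possibly empty when i = j).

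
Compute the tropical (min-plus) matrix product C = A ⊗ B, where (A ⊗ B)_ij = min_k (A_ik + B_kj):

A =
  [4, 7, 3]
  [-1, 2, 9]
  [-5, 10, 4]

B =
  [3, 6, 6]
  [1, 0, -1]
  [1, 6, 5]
A ⊗ B =
  [4, 7, 6]
  [2, 2, 1]
  [-2, 1, 1]

Apply the min-plus product entry-by-entry:
  C[0][0] = min over k of (A[0][0] + B[0][0] = 4 + 3 = 7, A[0][1] + B[1][0] = 7 + 1 = 8, A[0][2] + B[2][0] = 3 + 1 = 4) = 4 (attained at k = 2)
  C[0][1] = min over k of (A[0][0] + B[0][1] = 4 + 6 = 10, A[0][1] + B[1][1] = 7 + 0 = 7, A[0][2] + B[2][1] = 3 + 6 = 9) = 7 (attained at k = 1)
  C[0][2] = min over k of (A[0][0] + B[0][2] = 4 + 6 = 10, A[0][1] + B[1][2] = 7 + -1 = 6, A[0][2] + B[2][2] = 3 + 5 = 8) = 6 (attained at k = 1)
  C[1][0] = min over k of (A[1][0] + B[0][0] = -1 + 3 = 2, A[1][1] + B[1][0] = 2 + 1 = 3, A[1][2] + B[2][0] = 9 + 1 = 10) = 2 (attained at k = 0)
  C[1][1] = min over k of (A[1][0] + B[0][1] = -1 + 6 = 5, A[1][1] + B[1][1] = 2 + 0 = 2, A[1][2] + B[2][1] = 9 + 6 = 15) = 2 (attained at k = 1)
  C[1][2] = min over k of (A[1][0] + B[0][2] = -1 + 6 = 5, A[1][1] + B[1][2] = 2 + -1 = 1, A[1][2] + B[2][2] = 9 + 5 = 14) = 1 (attained at k = 1)
  C[2][0] = min over k of (A[2][0] + B[0][0] = -5 + 3 = -2, A[2][1] + B[1][0] = 10 + 1 = 11, A[2][2] + B[2][0] = 4 + 1 = 5) = -2 (attained at k = 0)
  C[2][1] = min over k of (A[2][0] + B[0][1] = -5 + 6 = 1, A[2][1] + B[1][1] = 10 + 0 = 10, A[2][2] + B[2][1] = 4 + 6 = 10) = 1 (attained at k = 0)
  C[2][2] = min over k of (A[2][0] + B[0][2] = -5 + 6 = 1, A[2][1] + B[1][2] = 10 + -1 = 9, A[2][2] + B[2][2] = 4 + 5 = 9) = 1 (attained at k = 0)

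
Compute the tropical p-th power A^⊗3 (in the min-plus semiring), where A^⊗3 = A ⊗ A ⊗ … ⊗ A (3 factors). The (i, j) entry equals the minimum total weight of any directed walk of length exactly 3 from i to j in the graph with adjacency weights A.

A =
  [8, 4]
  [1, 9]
A^⊗3 =
  [13, 9]
  [6, 13]

Each entry (A^⊗3)_ij equals the minimum over all length-3 walks i = v_0 → v_1 → … → v_3 = j of Σ_t A[v_t][v_{t+1}]. For example, for (i, j) = (0, 1) we minimise over 4 possible intermediate vertex sequences; the minimum is 9, attained along the walk 0 → 1 → 0 → 1.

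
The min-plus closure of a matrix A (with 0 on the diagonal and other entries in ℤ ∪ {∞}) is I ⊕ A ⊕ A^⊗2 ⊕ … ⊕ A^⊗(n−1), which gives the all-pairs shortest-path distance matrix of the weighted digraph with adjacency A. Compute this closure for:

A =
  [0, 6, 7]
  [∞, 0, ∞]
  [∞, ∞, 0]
Closure =
  [0, 6, 7]
  [∞, 0, ∞]
  [∞, ∞, 0]

This is the Floyd-Warshall all-pairs shortest-path computation. For each intermediate vertex k = 0, 1, …, 2, update dist[i][j] ← min(dist[i][j], dist[i][k] + dist[k][j]). The final matrix gives, for each (i, j), the minimum total weight of any directed path from i to j (possibly empty when i = j).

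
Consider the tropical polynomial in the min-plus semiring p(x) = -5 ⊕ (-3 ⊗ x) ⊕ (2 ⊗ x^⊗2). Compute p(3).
p(3) = -5

A tropical monomial a ⊗ x^⊗i evaluates to a + i · x. Evaluating each term at x = 3:
  Term 0 contributes -5 + 0 · 3 = -5
  Term 1 contributes -3 + 1 · 3 = 0
  Term 2 contributes 2 + 2 · 3 = 8
p(3) = ⊕ of these = min[-5, 0, 8] = -5.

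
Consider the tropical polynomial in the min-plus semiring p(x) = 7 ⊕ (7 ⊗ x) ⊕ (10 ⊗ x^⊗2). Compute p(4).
p(4) = 7

A tropical monomial a ⊗ x^⊗i evaluates to a + i · x. Evaluating each term at x = 4:
  Term 0 contributes 7 + 0 · 4 = 7
  Term 1 contributes 7 + 1 · 4 = 11
  Term 2 contributes 10 + 2 · 4 = 18
p(4) = ⊕ of these = min[7, 11, 18] = 7.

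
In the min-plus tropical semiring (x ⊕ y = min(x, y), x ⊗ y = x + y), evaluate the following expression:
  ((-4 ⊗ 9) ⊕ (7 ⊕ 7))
((-4 ⊗ 9) ⊕ (7 ⊕ 7)) = 5

Expand innermost to outermost. Recall ⊕ takes the minimum of its arguments and ⊗ takes their sum. Working out the expression ((-4 ⊗ 9) ⊕ (7 ⊕ 7)) gives 5.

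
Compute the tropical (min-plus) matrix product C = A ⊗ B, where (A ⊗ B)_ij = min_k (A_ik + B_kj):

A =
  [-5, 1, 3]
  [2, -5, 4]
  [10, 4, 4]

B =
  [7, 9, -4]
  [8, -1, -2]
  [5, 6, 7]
A ⊗ B =
  [2, 0, -9]
  [3, -6, -7]
  [9, 3, 2]

Apply the min-plus product entry-by-entry:
  C[0][0] = min over k of (A[0][0] + B[0][0] = -5 + 7 = 2, A[0][1] + B[1][0] = 1 + 8 = 9, A[0][2] + B[2][0] = 3 + 5 = 8) = 2 (attained at k = 0)
  C[0][1] = min over k of (A[0][0] + B[0][1] = -5 + 9 = 4, A[0][1] + B[1][1] = 1 + -1 = 0, A[0][2] + B[2][1] = 3 + 6 = 9) = 0 (attained at k = 1)
  C[0][2] = min over k of (A[0][0] + B[0][2] = -5 + -4 = -9, A[0][1] + B[1][2] = 1 + -2 = -1, A[0][2] + B[2][2] = 3 + 7 = 10) = -9 (attained at k = 0)
  C[1][0] = min over k of (A[1][0] + B[0][0] = 2 + 7 = 9, A[1][1] + B[1][0] = -5 + 8 = 3, A[1][2] + B[2][0] = 4 + 5 = 9) = 3 (attained at k = 1)
  C[1][1] = min over k of (A[1][0] + B[0][1] = 2 + 9 = 11, A[1][1] + B[1][1] = -5 + -1 = -6, A[1][2] + B[2][1] = 4 + 6 = 10) = -6 (attained at k = 1)
  C[1][2] = min over k of (A[1][0] + B[0][2] = 2 + -4 = -2, A[1][1] + B[1][2] = -5 + -2 = -7, A[1][2] + B[2][2] = 4 + 7 = 11) = -7 (attained at k = 1)
  C[2][0] = min over k of (A[2][0] + B[0][0] = 10 + 7 = 17, A[2][1] + B[1][0] = 4 + 8 = 12, A[2][2] + B[2][0] = 4 + 5 = 9) = 9 (attained at k = 2)
  C[2][1] = min over k of (A[2][0] + B[0][1] = 10 + 9 = 19, A[2][1] + B[1][1] = 4 + -1 = 3, A[2][2] + B[2][1] = 4 + 6 = 10) = 3 (attained at k = 1)
  C[2][2] = min over k of (A[2][0] + B[0][2] = 10 + -4 = 6, A[2][1] + B[1][2] = 4 + -2 = 2, A[2][2] + B[2][2] = 4 + 7 = 11) = 2 (attained at k = 1)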